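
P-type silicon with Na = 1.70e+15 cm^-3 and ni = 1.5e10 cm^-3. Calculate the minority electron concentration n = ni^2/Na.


Step 1: Majority hole concentration p ≈ Na = 1.70e+15 cm^-3
Step 2: n = ni^2 / Na = (1.5e10)^2 / 1.70e+15
Step 3: n = 1.32e+05 cm^-3

1.32e+05


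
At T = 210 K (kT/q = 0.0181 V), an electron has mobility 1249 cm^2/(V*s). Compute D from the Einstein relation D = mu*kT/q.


Step 1: D = mu * (kT/q)
Step 2: D = 1249 * 0.0181
Step 3: D = 22.61 cm^2/s

22.61


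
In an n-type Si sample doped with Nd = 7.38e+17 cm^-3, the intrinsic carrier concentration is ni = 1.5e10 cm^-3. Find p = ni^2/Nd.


Step 1: Since Nd >> ni, n ≈ Nd = 7.38e+17 cm^-3
Step 2: p = ni^2 / n = (1.5e10)^2 / 7.38e+17
Step 3: p = 2.25e20 / 7.38e+17 = 3.05e+02 cm^-3

3.05e+02


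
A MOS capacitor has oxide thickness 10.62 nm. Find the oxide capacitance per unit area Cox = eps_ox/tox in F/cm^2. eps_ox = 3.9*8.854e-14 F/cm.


Step 1: eps_ox = 3.9 * 8.854e-14 = 3.45306e-13 F/cm
Step 2: tox in cm = 10.62 nm * 1e-7 = 1.0620e-06 cm
Step 3: Cox = 3.45306e-13 / 1.0620e-06 = 3.25e-07 F/cm^2

3.25e-07


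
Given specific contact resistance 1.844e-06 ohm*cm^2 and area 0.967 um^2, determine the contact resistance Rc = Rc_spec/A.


Step 1: Convert area to cm^2: 0.967 um^2 = 9.6700e-09 cm^2
Step 2: Rc = Rc_spec / A = 1.844e-06 / 9.6700e-09
Step 3: Rc = 1.91e+02 ohms

1.91e+02


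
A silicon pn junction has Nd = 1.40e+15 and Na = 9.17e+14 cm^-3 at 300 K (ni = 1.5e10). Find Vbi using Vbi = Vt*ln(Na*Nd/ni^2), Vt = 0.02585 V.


Step 1: Compute Na*Nd/ni^2 = 9.17e+14 * 1.40e+15 / (1.5e10)^2 = 5.7058e+09
Step 2: ln(5.7058e+09) = 22.4647
Step 3: Vbi = 0.02585 * 22.4647 = 0.581 V

0.581


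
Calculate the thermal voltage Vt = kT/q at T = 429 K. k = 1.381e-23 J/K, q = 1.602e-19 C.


Step 1: kT = 1.381e-23 * 429 = 5.92449e-21 J
Step 2: Vt = kT/q = 5.92449e-21 / 1.602e-19
Step 3: Vt = 0.03698 V

0.03698


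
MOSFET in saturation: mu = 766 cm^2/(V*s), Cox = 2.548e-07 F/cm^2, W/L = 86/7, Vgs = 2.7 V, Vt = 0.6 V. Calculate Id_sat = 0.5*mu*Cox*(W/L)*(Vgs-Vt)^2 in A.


Step 1: Overdrive voltage Vov = Vgs - Vt = 2.7 - 0.6 = 2.1 V
Step 2: W/L = 86/7 = 12.2857
Step 3: Id = 0.5 * 766 * 2.548e-07 * 12.2857 * 2.1^2
Step 4: Id = 5.29e-03 A

5.29e-03


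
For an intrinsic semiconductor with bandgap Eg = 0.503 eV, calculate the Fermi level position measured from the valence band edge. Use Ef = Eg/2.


Step 1: For an intrinsic semiconductor, the Fermi level sits at midgap.
Step 2: Ef = Eg / 2 = 0.503 / 2 = 0.2515 eV

0.2515


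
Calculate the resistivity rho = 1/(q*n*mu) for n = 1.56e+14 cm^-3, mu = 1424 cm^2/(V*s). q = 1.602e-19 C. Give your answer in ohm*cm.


Step 1: sigma = q * n * mu = 1.602e-19 * 1.56e+14 * 1424 = 3.55875e-02 S/cm
Step 2: rho = 1 / sigma = 1 / 3.55875e-02 = 28.1 ohm*cm

28.1


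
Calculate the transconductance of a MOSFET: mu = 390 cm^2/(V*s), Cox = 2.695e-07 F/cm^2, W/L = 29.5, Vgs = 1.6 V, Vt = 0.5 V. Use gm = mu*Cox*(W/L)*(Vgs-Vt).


Step 1: Vov = Vgs - Vt = 1.6 - 0.5 = 1.1 V
Step 2: gm = mu * Cox * (W/L) * Vov
Step 3: gm = 390 * 2.695e-07 * 29.5 * 1.1 = 3.41e-03 S

3.41e-03


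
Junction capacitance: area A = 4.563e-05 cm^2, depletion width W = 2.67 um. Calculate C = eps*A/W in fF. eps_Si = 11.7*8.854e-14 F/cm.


Step 1: eps_Si = 11.7 * 8.854e-14 = 1.035918e-12 F/cm
Step 2: W in cm = 2.67 * 1e-4 = 2.67e-04 cm
Step 3: C = 1.035918e-12 * 4.563e-05 / 2.67e-04 = 1.770372e-13 F
Step 4: C = 177.04 fF

177.04


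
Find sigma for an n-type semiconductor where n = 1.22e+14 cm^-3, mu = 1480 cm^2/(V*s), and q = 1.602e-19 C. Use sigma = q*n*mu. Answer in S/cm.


Step 1: sigma = q * n * mu
Step 2: sigma = 1.602e-19 * 1.22e+14 * 1480
Step 3: sigma = 2.893e-02 S/cm

2.893e-02


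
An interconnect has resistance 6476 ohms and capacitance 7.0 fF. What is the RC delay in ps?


Step 1: tau = R * C
Step 2: tau = 6476 * 7.0 fF = 6476 * 7.0e-15 F
Step 3: tau = 4.5332e-11 s = 45.332 ps

45.332


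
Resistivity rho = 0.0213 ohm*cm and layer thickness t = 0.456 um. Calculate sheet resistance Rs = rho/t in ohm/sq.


Step 1: Convert thickness to cm: t = 0.456 um = 4.5600e-05 cm
Step 2: Rs = rho / t = 0.0213 / 4.5600e-05
Step 3: Rs = 467.1 ohm/sq

467.1


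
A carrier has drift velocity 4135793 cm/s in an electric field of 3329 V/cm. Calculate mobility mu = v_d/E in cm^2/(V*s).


Step 1: mu = v_d / E
Step 2: mu = 4135793 / 3329
Step 3: mu = 1242.35 cm^2/(V*s)

1242.35


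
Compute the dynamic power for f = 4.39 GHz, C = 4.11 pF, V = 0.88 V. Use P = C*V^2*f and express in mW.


Step 1: V^2 = 0.88^2 = 0.7744 V^2
Step 2: P = C*V^2*f = 4.11e-12 F * 0.7744 * 4.39e9 Hz
Step 3: P = 1.397242176e-02 W
Step 4: P = 13.972 mW

13.972


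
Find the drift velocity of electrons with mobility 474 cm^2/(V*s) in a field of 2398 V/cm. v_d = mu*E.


Step 1: v_d = mu * E
Step 2: v_d = 474 * 2398 = 1136652
Step 3: v_d = 1.14e+06 cm/s

1.14e+06


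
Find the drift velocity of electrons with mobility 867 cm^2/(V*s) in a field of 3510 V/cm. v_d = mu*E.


Step 1: v_d = mu * E
Step 2: v_d = 867 * 3510 = 3043170
Step 3: v_d = 3.04e+06 cm/s

3.04e+06


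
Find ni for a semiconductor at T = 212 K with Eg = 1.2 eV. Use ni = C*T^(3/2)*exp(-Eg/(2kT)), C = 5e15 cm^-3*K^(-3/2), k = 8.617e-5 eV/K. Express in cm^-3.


Step 1: Compute kT = 8.617e-5 * 212 = 0.01826804 eV
Step 2: Exponent = -Eg/(2kT) = -1.2/(2*0.01826804) = -32.84425
Step 3: T^(3/2) = 212^1.5 = 3086.77
Step 4: ni = 5e15 * 3086.77 * exp(-32.84425) = 8.40e+04 cm^-3

8.40e+04


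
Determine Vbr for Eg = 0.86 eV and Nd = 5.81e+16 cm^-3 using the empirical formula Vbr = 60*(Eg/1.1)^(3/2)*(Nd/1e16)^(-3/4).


Step 1: Eg/1.1 = 0.86/1.1 = 0.781818
Step 2: (Eg/1.1)^1.5 = 0.781818^1.5 = 0.691287
Step 3: (Nd/1e16)^(-0.75) = (5.81)^(-0.75) = 0.267219
Step 4: Vbr = 60 * 0.691287 * 0.267219 = 11.1 V

11.1


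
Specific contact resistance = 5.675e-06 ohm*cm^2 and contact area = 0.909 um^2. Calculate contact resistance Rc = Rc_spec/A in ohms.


Step 1: Convert area to cm^2: 0.909 um^2 = 9.0900e-09 cm^2
Step 2: Rc = Rc_spec / A = 5.675e-06 / 9.0900e-09
Step 3: Rc = 6.24e+02 ohms

6.24e+02


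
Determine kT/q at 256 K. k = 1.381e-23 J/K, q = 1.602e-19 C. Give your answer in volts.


Step 1: kT = 1.381e-23 * 256 = 3.53536e-21 J
Step 2: Vt = kT/q = 3.53536e-21 / 1.602e-19
Step 3: Vt = 0.02207 V

0.02207


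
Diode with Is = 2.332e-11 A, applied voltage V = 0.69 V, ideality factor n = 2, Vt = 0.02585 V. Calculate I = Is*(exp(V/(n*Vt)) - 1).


Step 1: V/(n*Vt) = 0.69/(2*0.02585) = 13.3462
Step 2: exp(13.3462) = 6.2543e+05
Step 3: I = 2.332e-11 * (6.2543e+05 - 1) = 1.46e-05 A

1.46e-05


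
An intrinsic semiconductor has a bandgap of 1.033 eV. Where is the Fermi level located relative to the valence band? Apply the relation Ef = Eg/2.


Step 1: For an intrinsic semiconductor, the Fermi level sits at midgap.
Step 2: Ef = Eg / 2 = 1.033 / 2 = 0.5165 eV

0.5165


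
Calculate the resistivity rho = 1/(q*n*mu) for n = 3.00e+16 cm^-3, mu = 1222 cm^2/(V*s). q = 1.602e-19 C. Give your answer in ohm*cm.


Step 1: sigma = q * n * mu = 1.602e-19 * 3.00e+16 * 1222 = 5.87293e+00 S/cm
Step 2: rho = 1 / sigma = 1 / 5.87293e+00 = 0.1703 ohm*cm

0.1703


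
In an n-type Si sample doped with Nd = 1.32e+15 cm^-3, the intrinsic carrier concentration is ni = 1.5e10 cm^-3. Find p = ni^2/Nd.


Step 1: Since Nd >> ni, n ≈ Nd = 1.32e+15 cm^-3
Step 2: p = ni^2 / n = (1.5e10)^2 / 1.32e+15
Step 3: p = 2.25e20 / 1.32e+15 = 1.70e+05 cm^-3

1.70e+05


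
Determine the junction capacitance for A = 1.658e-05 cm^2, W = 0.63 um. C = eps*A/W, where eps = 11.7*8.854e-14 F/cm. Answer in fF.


Step 1: eps_Si = 11.7 * 8.854e-14 = 1.035918e-12 F/cm
Step 2: W in cm = 0.63 * 1e-4 = 6.30e-05 cm
Step 3: C = 1.035918e-12 * 1.658e-05 / 6.30e-05 = 2.726273e-13 F
Step 4: C = 272.63 fF

272.63


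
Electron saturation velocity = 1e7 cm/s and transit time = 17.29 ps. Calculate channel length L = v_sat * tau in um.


Step 1: tau in seconds = 17.29 ps * 1e-12 = 1.7290e-11 s
Step 2: L = v_sat * tau = 1e7 * 1.7290e-11 = 1.7290e-04 cm
Step 3: L in um = 1.7290e-04 * 1e4 = 1.729 um

1.729


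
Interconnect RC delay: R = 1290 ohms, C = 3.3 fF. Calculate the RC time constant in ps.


Step 1: tau = R * C
Step 2: tau = 1290 * 3.3 fF = 1290 * 3.3e-15 F
Step 3: tau = 4.257e-12 s = 4.257 ps

4.257


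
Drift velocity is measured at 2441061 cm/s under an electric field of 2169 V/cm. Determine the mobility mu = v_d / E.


Step 1: mu = v_d / E
Step 2: mu = 2441061 / 2169
Step 3: mu = 1125.43 cm^2/(V*s)

1125.43


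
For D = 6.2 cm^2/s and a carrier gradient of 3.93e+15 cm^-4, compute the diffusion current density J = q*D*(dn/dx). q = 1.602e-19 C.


Step 1: J = q * D * (dn/dx)
Step 2: J = 1.602e-19 * 6.2 * 3.93e+15
Step 3: J = 3.90e-03 A/cm^2

3.90e-03


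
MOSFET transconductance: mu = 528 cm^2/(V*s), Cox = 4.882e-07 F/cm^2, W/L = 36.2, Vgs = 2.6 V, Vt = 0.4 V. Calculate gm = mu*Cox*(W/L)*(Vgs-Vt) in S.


Step 1: Vov = Vgs - Vt = 2.6 - 0.4 = 2.2 V
Step 2: gm = mu * Cox * (W/L) * Vov
Step 3: gm = 528 * 4.882e-07 * 36.2 * 2.2 = 2.05e-02 S

2.05e-02


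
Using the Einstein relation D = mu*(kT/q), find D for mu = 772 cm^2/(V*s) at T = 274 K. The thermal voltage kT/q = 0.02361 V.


Step 1: D = mu * (kT/q)
Step 2: D = 772 * 0.02361
Step 3: D = 18.23 cm^2/s

18.23


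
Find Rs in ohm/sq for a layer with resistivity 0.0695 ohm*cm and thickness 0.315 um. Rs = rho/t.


Step 1: Convert thickness to cm: t = 0.315 um = 3.1500e-05 cm
Step 2: Rs = rho / t = 0.0695 / 3.1500e-05
Step 3: Rs = 2206.3 ohm/sq

2206.3


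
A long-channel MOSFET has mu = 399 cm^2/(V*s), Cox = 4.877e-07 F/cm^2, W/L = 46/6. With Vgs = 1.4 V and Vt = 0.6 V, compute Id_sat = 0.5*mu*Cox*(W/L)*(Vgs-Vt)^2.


Step 1: Overdrive voltage Vov = Vgs - Vt = 1.4 - 0.6 = 0.8 V
Step 2: W/L = 46/6 = 7.66667
Step 3: Id = 0.5 * 399 * 4.877e-07 * 7.66667 * 0.8^2
Step 4: Id = 4.77e-04 A

4.77e-04


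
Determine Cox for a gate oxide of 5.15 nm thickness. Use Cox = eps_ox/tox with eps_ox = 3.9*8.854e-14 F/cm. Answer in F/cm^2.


Step 1: eps_ox = 3.9 * 8.854e-14 = 3.45306e-13 F/cm
Step 2: tox in cm = 5.15 nm * 1e-7 = 5.1500e-07 cm
Step 3: Cox = 3.45306e-13 / 5.1500e-07 = 6.70e-07 F/cm^2

6.70e-07


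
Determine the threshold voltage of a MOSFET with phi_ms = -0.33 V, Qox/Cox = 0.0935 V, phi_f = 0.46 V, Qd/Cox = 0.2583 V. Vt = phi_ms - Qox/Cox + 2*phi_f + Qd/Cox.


Step 1: Vt = phi_ms - Qox/Cox + 2*phi_f + Qd/Cox
Step 2: Vt = -0.33 - 0.0935 + 2*0.46 + 0.2583
Step 3: Vt = -0.33 - 0.0935 + 0.92 + 0.2583
Step 4: Vt = 0.7548 V

0.7548


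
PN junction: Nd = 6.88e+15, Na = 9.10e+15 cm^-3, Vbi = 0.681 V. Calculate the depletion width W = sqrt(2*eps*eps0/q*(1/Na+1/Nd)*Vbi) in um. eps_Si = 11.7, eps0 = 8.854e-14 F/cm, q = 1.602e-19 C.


Step 1: 1/Na + 1/Nd = 1/9.10e+15 + 1/6.88e+15 = 2.55239e-16
Step 2: 2*eps*eps0/q = 2*11.7*8.854e-14/1.602e-19 = 1.293281e+07
Step 3: W^2 = 1.293281e+07 * 2.55239e-16 * 0.681 = 2.24795e-09
Step 4: W = sqrt(2.24795e-09) = 4.741e-05 cm = 0.4741 um

0.4741


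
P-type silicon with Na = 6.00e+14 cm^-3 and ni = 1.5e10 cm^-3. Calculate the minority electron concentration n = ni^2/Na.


Step 1: Majority hole concentration p ≈ Na = 6.00e+14 cm^-3
Step 2: n = ni^2 / Na = (1.5e10)^2 / 6.00e+14
Step 3: n = 3.75e+05 cm^-3

3.75e+05


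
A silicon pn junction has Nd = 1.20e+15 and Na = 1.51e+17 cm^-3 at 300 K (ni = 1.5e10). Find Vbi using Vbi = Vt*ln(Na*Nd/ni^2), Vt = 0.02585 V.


Step 1: Compute Na*Nd/ni^2 = 1.51e+17 * 1.20e+15 / (1.5e10)^2 = 8.0533e+11
Step 2: ln(8.0533e+11) = 27.4145
Step 3: Vbi = 0.02585 * 27.4145 = 0.709 V

0.709


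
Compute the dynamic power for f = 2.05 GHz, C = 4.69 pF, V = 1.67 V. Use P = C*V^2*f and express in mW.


Step 1: V^2 = 1.67^2 = 2.7889 V^2
Step 2: P = C*V^2*f = 4.69e-12 F * 2.7889 * 2.05e9 Hz
Step 3: P = 2.681387905e-02 W
Step 4: P = 26.814 mW

26.814


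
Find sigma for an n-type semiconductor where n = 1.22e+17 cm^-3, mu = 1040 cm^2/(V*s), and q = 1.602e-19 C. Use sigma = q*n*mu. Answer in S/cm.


Step 1: sigma = q * n * mu
Step 2: sigma = 1.602e-19 * 1.22e+17 * 1040
Step 3: sigma = 2.033e+01 S/cm

2.033e+01


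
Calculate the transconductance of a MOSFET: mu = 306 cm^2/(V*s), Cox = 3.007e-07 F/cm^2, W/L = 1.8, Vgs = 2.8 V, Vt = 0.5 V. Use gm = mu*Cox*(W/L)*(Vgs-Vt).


Step 1: Vov = Vgs - Vt = 2.8 - 0.5 = 2.3 V
Step 2: gm = mu * Cox * (W/L) * Vov
Step 3: gm = 306 * 3.007e-07 * 1.8 * 2.3 = 3.81e-04 S

3.81e-04


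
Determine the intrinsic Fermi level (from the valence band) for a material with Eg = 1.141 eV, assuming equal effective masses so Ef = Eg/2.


Step 1: For an intrinsic semiconductor, the Fermi level sits at midgap.
Step 2: Ef = Eg / 2 = 1.141 / 2 = 0.5705 eV

0.5705


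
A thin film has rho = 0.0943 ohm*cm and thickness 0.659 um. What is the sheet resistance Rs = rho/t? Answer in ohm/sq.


Step 1: Convert thickness to cm: t = 0.659 um = 6.5900e-05 cm
Step 2: Rs = rho / t = 0.0943 / 6.5900e-05
Step 3: Rs = 1431.0 ohm/sq

1431.0


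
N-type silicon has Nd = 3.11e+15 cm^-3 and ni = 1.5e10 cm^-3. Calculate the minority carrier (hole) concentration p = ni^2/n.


Step 1: Since Nd >> ni, n ≈ Nd = 3.11e+15 cm^-3
Step 2: p = ni^2 / n = (1.5e10)^2 / 3.11e+15
Step 3: p = 2.25e20 / 3.11e+15 = 7.23e+04 cm^-3

7.23e+04


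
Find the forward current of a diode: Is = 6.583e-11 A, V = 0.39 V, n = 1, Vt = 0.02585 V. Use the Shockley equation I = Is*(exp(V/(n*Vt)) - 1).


Step 1: V/(n*Vt) = 0.39/(1*0.02585) = 15.0870
Step 2: exp(15.0870) = 3.5662e+06
Step 3: I = 6.583e-11 * (3.5662e+06 - 1) = 2.35e-04 A

2.35e-04


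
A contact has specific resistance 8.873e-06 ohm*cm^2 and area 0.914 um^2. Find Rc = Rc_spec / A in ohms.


Step 1: Convert area to cm^2: 0.914 um^2 = 9.1400e-09 cm^2
Step 2: Rc = Rc_spec / A = 8.873e-06 / 9.1400e-09
Step 3: Rc = 9.71e+02 ohms

9.71e+02


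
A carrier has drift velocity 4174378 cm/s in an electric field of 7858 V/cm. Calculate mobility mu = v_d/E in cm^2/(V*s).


Step 1: mu = v_d / E
Step 2: mu = 4174378 / 7858
Step 3: mu = 531.23 cm^2/(V*s)

531.23


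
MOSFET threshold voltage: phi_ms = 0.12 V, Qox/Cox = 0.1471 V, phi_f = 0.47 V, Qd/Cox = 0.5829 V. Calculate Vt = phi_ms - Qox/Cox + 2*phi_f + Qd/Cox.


Step 1: Vt = phi_ms - Qox/Cox + 2*phi_f + Qd/Cox
Step 2: Vt = 0.12 - 0.1471 + 2*0.47 + 0.5829
Step 3: Vt = 0.12 - 0.1471 + 0.94 + 0.5829
Step 4: Vt = 1.4958 V

1.4958


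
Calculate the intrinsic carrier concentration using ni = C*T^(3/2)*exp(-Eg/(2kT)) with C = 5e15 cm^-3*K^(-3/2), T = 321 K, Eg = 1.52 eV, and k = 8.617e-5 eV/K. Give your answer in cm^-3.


Step 1: Compute kT = 8.617e-5 * 321 = 0.02766057 eV
Step 2: Exponent = -Eg/(2kT) = -1.52/(2*0.02766057) = -27.47593
Step 3: T^(3/2) = 321^1.5 = 5751.19
Step 4: ni = 5e15 * 5751.19 * exp(-27.47593) = 3.36e+07 cm^-3

3.36e+07


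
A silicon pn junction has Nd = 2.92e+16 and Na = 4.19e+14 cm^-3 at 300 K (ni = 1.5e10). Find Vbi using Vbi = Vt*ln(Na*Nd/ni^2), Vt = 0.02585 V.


Step 1: Compute Na*Nd/ni^2 = 4.19e+14 * 2.92e+16 / (1.5e10)^2 = 5.4377e+10
Step 2: ln(5.4377e+10) = 24.7192
Step 3: Vbi = 0.02585 * 24.7192 = 0.639 V

0.639


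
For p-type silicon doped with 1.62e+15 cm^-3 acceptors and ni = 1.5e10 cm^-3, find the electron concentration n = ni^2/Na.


Step 1: Majority hole concentration p ≈ Na = 1.62e+15 cm^-3
Step 2: n = ni^2 / Na = (1.5e10)^2 / 1.62e+15
Step 3: n = 1.39e+05 cm^-3

1.39e+05


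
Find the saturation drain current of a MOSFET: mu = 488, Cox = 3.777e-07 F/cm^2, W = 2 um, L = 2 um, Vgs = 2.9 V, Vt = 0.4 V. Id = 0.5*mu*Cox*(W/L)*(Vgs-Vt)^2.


Step 1: Overdrive voltage Vov = Vgs - Vt = 2.9 - 0.4 = 2.5 V
Step 2: W/L = 2/2 = 1
Step 3: Id = 0.5 * 488 * 3.777e-07 * 1 * 2.5^2
Step 4: Id = 5.76e-04 A

5.76e-04


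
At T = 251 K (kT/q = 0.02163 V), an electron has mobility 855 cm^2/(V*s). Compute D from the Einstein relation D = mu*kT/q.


Step 1: D = mu * (kT/q)
Step 2: D = 855 * 0.02163
Step 3: D = 18.49 cm^2/s

18.49


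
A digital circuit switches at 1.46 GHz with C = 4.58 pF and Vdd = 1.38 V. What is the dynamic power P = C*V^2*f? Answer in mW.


Step 1: V^2 = 1.38^2 = 1.9044 V^2
Step 2: P = C*V^2*f = 4.58e-12 F * 1.9044 * 1.46e9 Hz
Step 3: P = 1.273434192e-02 W
Step 4: P = 12.734 mW

12.734


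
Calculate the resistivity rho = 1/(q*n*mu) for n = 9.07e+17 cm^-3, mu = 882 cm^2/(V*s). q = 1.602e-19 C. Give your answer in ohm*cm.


Step 1: sigma = q * n * mu = 1.602e-19 * 9.07e+17 * 882 = 1.28156e+02 S/cm
Step 2: rho = 1 / sigma = 1 / 1.28156e+02 = 0.007803 ohm*cm

0.007803


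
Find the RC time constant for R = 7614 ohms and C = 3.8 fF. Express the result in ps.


Step 1: tau = R * C
Step 2: tau = 7614 * 3.8 fF = 7614 * 3.8e-15 F
Step 3: tau = 2.89332e-11 s = 28.9332 ps

28.9332


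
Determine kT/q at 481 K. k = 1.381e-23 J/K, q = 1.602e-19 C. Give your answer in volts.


Step 1: kT = 1.381e-23 * 481 = 6.64261e-21 J
Step 2: Vt = kT/q = 6.64261e-21 / 1.602e-19
Step 3: Vt = 0.04146 V

0.04146


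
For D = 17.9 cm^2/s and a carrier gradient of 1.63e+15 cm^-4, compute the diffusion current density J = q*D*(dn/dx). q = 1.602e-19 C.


Step 1: J = q * D * (dn/dx)
Step 2: J = 1.602e-19 * 17.9 * 1.63e+15
Step 3: J = 4.67e-03 A/cm^2

4.67e-03


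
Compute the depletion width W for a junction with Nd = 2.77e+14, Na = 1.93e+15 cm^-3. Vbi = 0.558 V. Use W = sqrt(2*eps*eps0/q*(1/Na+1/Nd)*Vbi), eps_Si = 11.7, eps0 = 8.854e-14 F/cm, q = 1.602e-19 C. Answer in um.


Step 1: 1/Na + 1/Nd = 1/1.93e+15 + 1/2.77e+14 = 4.12824e-15
Step 2: 2*eps*eps0/q = 2*11.7*8.854e-14/1.602e-19 = 1.293281e+07
Step 3: W^2 = 1.293281e+07 * 4.12824e-15 * 0.558 = 2.97915e-08
Step 4: W = sqrt(2.97915e-08) = 1.726e-04 cm = 1.726 um

1.726


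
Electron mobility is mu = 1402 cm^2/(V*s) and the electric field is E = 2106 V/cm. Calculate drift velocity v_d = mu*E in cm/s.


Step 1: v_d = mu * E
Step 2: v_d = 1402 * 2106 = 2952612
Step 3: v_d = 2.95e+06 cm/s

2.95e+06


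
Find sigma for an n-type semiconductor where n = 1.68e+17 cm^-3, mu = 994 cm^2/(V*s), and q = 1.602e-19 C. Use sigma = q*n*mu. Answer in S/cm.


Step 1: sigma = q * n * mu
Step 2: sigma = 1.602e-19 * 1.68e+17 * 994
Step 3: sigma = 2.675e+01 S/cm

2.675e+01


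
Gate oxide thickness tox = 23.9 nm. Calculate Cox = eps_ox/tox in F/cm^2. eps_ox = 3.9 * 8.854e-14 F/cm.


Step 1: eps_ox = 3.9 * 8.854e-14 = 3.45306e-13 F/cm
Step 2: tox in cm = 23.9 nm * 1e-7 = 2.3900e-06 cm
Step 3: Cox = 3.45306e-13 / 2.3900e-06 = 1.44e-07 F/cm^2

1.44e-07


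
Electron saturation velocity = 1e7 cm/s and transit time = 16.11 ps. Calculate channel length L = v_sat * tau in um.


Step 1: tau in seconds = 16.11 ps * 1e-12 = 1.6110e-11 s
Step 2: L = v_sat * tau = 1e7 * 1.6110e-11 = 1.6110e-04 cm
Step 3: L in um = 1.6110e-04 * 1e4 = 1.611 um

1.611


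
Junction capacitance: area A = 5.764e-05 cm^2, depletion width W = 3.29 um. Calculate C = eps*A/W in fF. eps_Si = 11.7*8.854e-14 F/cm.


Step 1: eps_Si = 11.7 * 8.854e-14 = 1.035918e-12 F/cm
Step 2: W in cm = 3.29 * 1e-4 = 3.29e-04 cm
Step 3: C = 1.035918e-12 * 5.764e-05 / 3.29e-04 = 1.814903e-13 F
Step 4: C = 181.49 fF

181.49


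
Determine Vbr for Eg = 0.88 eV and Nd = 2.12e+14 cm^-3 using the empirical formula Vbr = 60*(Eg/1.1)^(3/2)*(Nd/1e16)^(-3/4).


Step 1: Eg/1.1 = 0.88/1.1 = 0.800000
Step 2: (Eg/1.1)^1.5 = 0.800000^1.5 = 0.715542
Step 3: (Nd/1e16)^(-0.75) = (0.0212)^(-0.75) = 17.998989
Step 4: Vbr = 60 * 0.715542 * 17.998989 = 772.7 V

772.7


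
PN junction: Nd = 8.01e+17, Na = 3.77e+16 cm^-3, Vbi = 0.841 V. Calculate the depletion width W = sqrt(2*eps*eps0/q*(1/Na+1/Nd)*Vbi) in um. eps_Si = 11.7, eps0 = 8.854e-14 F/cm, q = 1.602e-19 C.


Step 1: 1/Na + 1/Nd = 1/3.77e+16 + 1/8.01e+17 = 2.77736e-17
Step 2: 2*eps*eps0/q = 2*11.7*8.854e-14/1.602e-19 = 1.293281e+07
Step 3: W^2 = 1.293281e+07 * 2.77736e-17 * 0.841 = 3.02079e-10
Step 4: W = sqrt(3.02079e-10) = 1.738e-05 cm = 0.1738 um

0.1738


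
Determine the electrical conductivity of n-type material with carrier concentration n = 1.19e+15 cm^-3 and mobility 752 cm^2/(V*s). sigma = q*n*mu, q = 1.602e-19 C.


Step 1: sigma = q * n * mu
Step 2: sigma = 1.602e-19 * 1.19e+15 * 752
Step 3: sigma = 1.434e-01 S/cm

1.434e-01


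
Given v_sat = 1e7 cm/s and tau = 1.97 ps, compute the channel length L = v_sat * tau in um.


Step 1: tau in seconds = 1.97 ps * 1e-12 = 1.9700e-12 s
Step 2: L = v_sat * tau = 1e7 * 1.9700e-12 = 1.9700e-05 cm
Step 3: L in um = 1.9700e-05 * 1e4 = 0.197 um

0.197


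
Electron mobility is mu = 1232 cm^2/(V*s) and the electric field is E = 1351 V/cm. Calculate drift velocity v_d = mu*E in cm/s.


Step 1: v_d = mu * E
Step 2: v_d = 1232 * 1351 = 1664432
Step 3: v_d = 1.66e+06 cm/s

1.66e+06


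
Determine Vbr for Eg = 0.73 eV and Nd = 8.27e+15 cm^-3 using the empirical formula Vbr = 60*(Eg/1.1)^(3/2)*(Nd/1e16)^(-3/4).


Step 1: Eg/1.1 = 0.73/1.1 = 0.663636
Step 2: (Eg/1.1)^1.5 = 0.663636^1.5 = 0.540623
Step 3: (Nd/1e16)^(-0.75) = (0.827)^(-0.75) = 1.153110
Step 4: Vbr = 60 * 0.540623 * 1.153110 = 37.4 V

37.4


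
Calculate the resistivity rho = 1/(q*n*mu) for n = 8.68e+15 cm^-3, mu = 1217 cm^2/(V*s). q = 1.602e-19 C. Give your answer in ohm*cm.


Step 1: sigma = q * n * mu = 1.602e-19 * 8.68e+15 * 1217 = 1.69228e+00 S/cm
Step 2: rho = 1 / sigma = 1 / 1.69228e+00 = 0.5909 ohm*cm

0.5909


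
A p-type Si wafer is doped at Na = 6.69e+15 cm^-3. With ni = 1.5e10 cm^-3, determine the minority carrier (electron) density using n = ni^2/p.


Step 1: Majority hole concentration p ≈ Na = 6.69e+15 cm^-3
Step 2: n = ni^2 / Na = (1.5e10)^2 / 6.69e+15
Step 3: n = 3.36e+04 cm^-3

3.36e+04


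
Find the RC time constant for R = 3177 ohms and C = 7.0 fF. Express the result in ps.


Step 1: tau = R * C
Step 2: tau = 3177 * 7.0 fF = 3177 * 7.0e-15 F
Step 3: tau = 2.2239e-11 s = 22.239 ps

22.239


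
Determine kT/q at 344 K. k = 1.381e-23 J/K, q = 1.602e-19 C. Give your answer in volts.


Step 1: kT = 1.381e-23 * 344 = 4.75064e-21 J
Step 2: Vt = kT/q = 4.75064e-21 / 1.602e-19
Step 3: Vt = 0.02965 V

0.02965


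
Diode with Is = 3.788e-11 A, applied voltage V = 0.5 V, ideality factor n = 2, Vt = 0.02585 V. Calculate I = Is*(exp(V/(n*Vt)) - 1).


Step 1: V/(n*Vt) = 0.5/(2*0.02585) = 9.6712
Step 2: exp(9.6712) = 1.5854e+04
Step 3: I = 3.788e-11 * (1.5854e+04 - 1) = 6.01e-07 A

6.01e-07


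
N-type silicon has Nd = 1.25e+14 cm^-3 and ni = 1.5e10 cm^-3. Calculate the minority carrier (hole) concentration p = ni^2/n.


Step 1: Since Nd >> ni, n ≈ Nd = 1.25e+14 cm^-3
Step 2: p = ni^2 / n = (1.5e10)^2 / 1.25e+14
Step 3: p = 2.25e20 / 1.25e+14 = 1.80e+06 cm^-3

1.80e+06


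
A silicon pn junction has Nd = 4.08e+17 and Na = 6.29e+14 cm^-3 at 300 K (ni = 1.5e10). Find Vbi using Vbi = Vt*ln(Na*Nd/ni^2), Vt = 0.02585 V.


Step 1: Compute Na*Nd/ni^2 = 6.29e+14 * 4.08e+17 / (1.5e10)^2 = 1.1406e+12
Step 2: ln(1.1406e+12) = 27.7626
Step 3: Vbi = 0.02585 * 27.7626 = 0.718 V

0.718


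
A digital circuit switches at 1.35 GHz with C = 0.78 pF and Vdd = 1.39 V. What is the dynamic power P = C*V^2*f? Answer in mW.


Step 1: V^2 = 1.39^2 = 1.9321 V^2
Step 2: P = C*V^2*f = 0.78e-12 F * 1.9321 * 1.35e9 Hz
Step 3: P = 2.0345013e-03 W
Step 4: P = 2.035 mW

2.035


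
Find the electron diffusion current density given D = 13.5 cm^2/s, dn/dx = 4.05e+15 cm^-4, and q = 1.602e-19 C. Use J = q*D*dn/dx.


Step 1: J = q * D * (dn/dx)
Step 2: J = 1.602e-19 * 13.5 * 4.05e+15
Step 3: J = 8.76e-03 A/cm^2

8.76e-03


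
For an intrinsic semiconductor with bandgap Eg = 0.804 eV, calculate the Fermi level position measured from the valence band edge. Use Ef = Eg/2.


Step 1: For an intrinsic semiconductor, the Fermi level sits at midgap.
Step 2: Ef = Eg / 2 = 0.804 / 2 = 0.402 eV

0.402


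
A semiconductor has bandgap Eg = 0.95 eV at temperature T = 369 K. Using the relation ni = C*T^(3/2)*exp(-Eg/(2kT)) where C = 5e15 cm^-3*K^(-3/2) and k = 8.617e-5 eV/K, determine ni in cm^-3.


Step 1: Compute kT = 8.617e-5 * 369 = 0.03179673 eV
Step 2: Exponent = -Eg/(2kT) = -0.95/(2*0.03179673) = -14.93864
Step 3: T^(3/2) = 369^1.5 = 7088.26
Step 4: ni = 5e15 * 7088.26 * exp(-14.93864) = 1.15e+13 cm^-3

1.15e+13


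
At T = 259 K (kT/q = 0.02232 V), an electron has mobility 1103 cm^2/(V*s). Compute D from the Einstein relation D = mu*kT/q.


Step 1: D = mu * (kT/q)
Step 2: D = 1103 * 0.02232
Step 3: D = 24.62 cm^2/s

24.62


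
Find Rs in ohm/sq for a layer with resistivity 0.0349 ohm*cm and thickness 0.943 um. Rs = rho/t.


Step 1: Convert thickness to cm: t = 0.943 um = 9.4300e-05 cm
Step 2: Rs = rho / t = 0.0349 / 9.4300e-05
Step 3: Rs = 370.1 ohm/sq

370.1


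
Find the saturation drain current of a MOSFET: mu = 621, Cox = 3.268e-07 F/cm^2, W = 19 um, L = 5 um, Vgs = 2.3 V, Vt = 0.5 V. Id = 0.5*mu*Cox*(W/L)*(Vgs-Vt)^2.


Step 1: Overdrive voltage Vov = Vgs - Vt = 2.3 - 0.5 = 1.8 V
Step 2: W/L = 19/5 = 3.8
Step 3: Id = 0.5 * 621 * 3.268e-07 * 3.8 * 1.8^2
Step 4: Id = 1.25e-03 A

1.25e-03


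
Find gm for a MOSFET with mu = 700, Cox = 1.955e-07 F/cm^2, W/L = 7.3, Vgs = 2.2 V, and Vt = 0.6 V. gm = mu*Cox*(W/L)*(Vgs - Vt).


Step 1: Vov = Vgs - Vt = 2.2 - 0.6 = 1.6 V
Step 2: gm = mu * Cox * (W/L) * Vov
Step 3: gm = 700 * 1.955e-07 * 7.3 * 1.6 = 1.60e-03 S

1.60e-03


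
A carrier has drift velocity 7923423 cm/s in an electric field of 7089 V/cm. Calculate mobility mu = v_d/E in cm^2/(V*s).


Step 1: mu = v_d / E
Step 2: mu = 7923423 / 7089
Step 3: mu = 1117.71 cm^2/(V*s)

1117.71


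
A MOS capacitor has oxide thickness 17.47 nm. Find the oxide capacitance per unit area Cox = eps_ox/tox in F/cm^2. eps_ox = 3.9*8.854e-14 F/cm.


Step 1: eps_ox = 3.9 * 8.854e-14 = 3.45306e-13 F/cm
Step 2: tox in cm = 17.47 nm * 1e-7 = 1.7470e-06 cm
Step 3: Cox = 3.45306e-13 / 1.7470e-06 = 1.98e-07 F/cm^2

1.98e-07


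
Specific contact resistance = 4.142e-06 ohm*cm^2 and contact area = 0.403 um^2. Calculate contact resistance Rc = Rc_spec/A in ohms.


Step 1: Convert area to cm^2: 0.403 um^2 = 4.0300e-09 cm^2
Step 2: Rc = Rc_spec / A = 4.142e-06 / 4.0300e-09
Step 3: Rc = 1.03e+03 ohms

1.03e+03


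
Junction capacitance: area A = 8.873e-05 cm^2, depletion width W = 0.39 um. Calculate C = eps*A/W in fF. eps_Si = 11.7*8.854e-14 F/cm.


Step 1: eps_Si = 11.7 * 8.854e-14 = 1.035918e-12 F/cm
Step 2: W in cm = 0.39 * 1e-4 = 3.90e-05 cm
Step 3: C = 1.035918e-12 * 8.873e-05 / 3.90e-05 = 2.356846e-12 F
Step 4: C = 2356.85 fF

2356.85


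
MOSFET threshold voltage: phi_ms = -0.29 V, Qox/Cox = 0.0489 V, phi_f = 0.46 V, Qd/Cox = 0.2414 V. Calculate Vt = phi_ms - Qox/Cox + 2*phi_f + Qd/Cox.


Step 1: Vt = phi_ms - Qox/Cox + 2*phi_f + Qd/Cox
Step 2: Vt = -0.29 - 0.0489 + 2*0.46 + 0.2414
Step 3: Vt = -0.29 - 0.0489 + 0.92 + 0.2414
Step 4: Vt = 0.8225 V

0.8225


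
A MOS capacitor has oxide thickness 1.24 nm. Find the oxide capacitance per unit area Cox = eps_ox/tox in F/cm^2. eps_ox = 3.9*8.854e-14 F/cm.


Step 1: eps_ox = 3.9 * 8.854e-14 = 3.45306e-13 F/cm
Step 2: tox in cm = 1.24 nm * 1e-7 = 1.2400e-07 cm
Step 3: Cox = 3.45306e-13 / 1.2400e-07 = 2.78e-06 F/cm^2

2.78e-06


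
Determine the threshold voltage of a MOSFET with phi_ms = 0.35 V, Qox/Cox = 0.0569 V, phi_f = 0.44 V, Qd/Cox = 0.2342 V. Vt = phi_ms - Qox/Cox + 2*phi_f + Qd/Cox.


Step 1: Vt = phi_ms - Qox/Cox + 2*phi_f + Qd/Cox
Step 2: Vt = 0.35 - 0.0569 + 2*0.44 + 0.2342
Step 3: Vt = 0.35 - 0.0569 + 0.88 + 0.2342
Step 4: Vt = 1.4073 V

1.4073


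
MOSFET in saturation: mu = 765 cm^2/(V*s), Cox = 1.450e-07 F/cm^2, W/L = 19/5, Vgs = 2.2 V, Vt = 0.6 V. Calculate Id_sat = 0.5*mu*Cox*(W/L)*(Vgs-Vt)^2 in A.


Step 1: Overdrive voltage Vov = Vgs - Vt = 2.2 - 0.6 = 1.6 V
Step 2: W/L = 19/5 = 3.8
Step 3: Id = 0.5 * 765 * 1.450e-07 * 3.8 * 1.6^2
Step 4: Id = 5.40e-04 A

5.40e-04


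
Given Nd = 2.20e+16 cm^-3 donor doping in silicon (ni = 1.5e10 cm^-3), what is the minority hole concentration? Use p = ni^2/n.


Step 1: Since Nd >> ni, n ≈ Nd = 2.20e+16 cm^-3
Step 2: p = ni^2 / n = (1.5e10)^2 / 2.20e+16
Step 3: p = 2.25e20 / 2.20e+16 = 1.02e+04 cm^-3

1.02e+04


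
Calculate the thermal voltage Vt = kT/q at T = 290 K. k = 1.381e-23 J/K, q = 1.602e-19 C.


Step 1: kT = 1.381e-23 * 290 = 4.0049e-21 J
Step 2: Vt = kT/q = 4.0049e-21 / 1.602e-19
Step 3: Vt = 0.025 V

0.025


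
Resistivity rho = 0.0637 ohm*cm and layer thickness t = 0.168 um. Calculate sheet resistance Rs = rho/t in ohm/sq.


Step 1: Convert thickness to cm: t = 0.168 um = 1.6800e-05 cm
Step 2: Rs = rho / t = 0.0637 / 1.6800e-05
Step 3: Rs = 3791.7 ohm/sq

3791.7


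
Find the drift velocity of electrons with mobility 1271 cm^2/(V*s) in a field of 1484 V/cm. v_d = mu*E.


Step 1: v_d = mu * E
Step 2: v_d = 1271 * 1484 = 1886164
Step 3: v_d = 1.89e+06 cm/s

1.89e+06


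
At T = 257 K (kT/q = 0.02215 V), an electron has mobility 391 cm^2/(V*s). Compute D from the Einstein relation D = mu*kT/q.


Step 1: D = mu * (kT/q)
Step 2: D = 391 * 0.02215
Step 3: D = 8.66 cm^2/s

8.66


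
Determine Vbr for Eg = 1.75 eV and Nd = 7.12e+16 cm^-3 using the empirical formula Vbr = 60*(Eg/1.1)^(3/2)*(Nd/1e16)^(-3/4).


Step 1: Eg/1.1 = 1.75/1.1 = 1.590909
Step 2: (Eg/1.1)^1.5 = 1.590909^1.5 = 2.006633
Step 3: (Nd/1e16)^(-0.75) = (7.12)^(-0.75) = 0.229425
Step 4: Vbr = 60 * 2.006633 * 0.229425 = 27.6 V

27.6


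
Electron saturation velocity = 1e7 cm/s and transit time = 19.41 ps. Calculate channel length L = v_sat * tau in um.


Step 1: tau in seconds = 19.41 ps * 1e-12 = 1.9410e-11 s
Step 2: L = v_sat * tau = 1e7 * 1.9410e-11 = 1.9410e-04 cm
Step 3: L in um = 1.9410e-04 * 1e4 = 1.941 um

1.941


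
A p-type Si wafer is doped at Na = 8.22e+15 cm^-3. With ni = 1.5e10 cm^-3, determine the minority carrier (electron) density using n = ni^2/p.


Step 1: Majority hole concentration p ≈ Na = 8.22e+15 cm^-3
Step 2: n = ni^2 / Na = (1.5e10)^2 / 8.22e+15
Step 3: n = 2.74e+04 cm^-3

2.74e+04


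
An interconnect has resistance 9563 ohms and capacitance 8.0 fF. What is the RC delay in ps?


Step 1: tau = R * C
Step 2: tau = 9563 * 8.0 fF = 9563 * 8.0e-15 F
Step 3: tau = 7.6504e-11 s = 76.504 ps

76.504


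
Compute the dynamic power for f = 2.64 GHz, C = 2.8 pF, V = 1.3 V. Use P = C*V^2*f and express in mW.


Step 1: V^2 = 1.3^2 = 1.69 V^2
Step 2: P = C*V^2*f = 2.8e-12 F * 1.69 * 2.64e9 Hz
Step 3: P = 1.249248e-02 W
Step 4: P = 12.492 mW

12.492


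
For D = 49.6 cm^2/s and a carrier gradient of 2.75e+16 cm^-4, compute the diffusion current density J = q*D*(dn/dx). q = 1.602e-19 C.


Step 1: J = q * D * (dn/dx)
Step 2: J = 1.602e-19 * 49.6 * 2.75e+16
Step 3: J = 2.19e-01 A/cm^2

2.19e-01


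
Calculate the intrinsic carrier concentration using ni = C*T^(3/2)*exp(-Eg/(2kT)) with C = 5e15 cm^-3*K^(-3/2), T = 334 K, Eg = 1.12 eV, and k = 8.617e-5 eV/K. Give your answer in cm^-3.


Step 1: Compute kT = 8.617e-5 * 334 = 0.02878078 eV
Step 2: Exponent = -Eg/(2kT) = -1.12/(2*0.02878078) = -19.45743
Step 3: T^(3/2) = 334^1.5 = 6104.07
Step 4: ni = 5e15 * 6104.07 * exp(-19.45743) = 1.08e+11 cm^-3

1.08e+11


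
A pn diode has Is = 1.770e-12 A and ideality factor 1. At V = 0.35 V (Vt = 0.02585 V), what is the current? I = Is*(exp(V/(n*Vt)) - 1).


Step 1: V/(n*Vt) = 0.35/(1*0.02585) = 13.5397
Step 2: exp(13.5397) = 7.5896e+05
Step 3: I = 1.770e-12 * (7.5896e+05 - 1) = 1.34e-06 A

1.34e-06


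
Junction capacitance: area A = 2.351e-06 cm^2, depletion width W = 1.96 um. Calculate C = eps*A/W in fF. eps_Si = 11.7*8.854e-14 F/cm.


Step 1: eps_Si = 11.7 * 8.854e-14 = 1.035918e-12 F/cm
Step 2: W in cm = 1.96 * 1e-4 = 1.96e-04 cm
Step 3: C = 1.035918e-12 * 2.351e-06 / 1.96e-04 = 1.242573e-14 F
Step 4: C = 12.43 fF

12.43


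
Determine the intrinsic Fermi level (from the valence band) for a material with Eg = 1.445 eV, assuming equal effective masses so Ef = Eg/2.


Step 1: For an intrinsic semiconductor, the Fermi level sits at midgap.
Step 2: Ef = Eg / 2 = 1.445 / 2 = 0.7225 eV

0.7225


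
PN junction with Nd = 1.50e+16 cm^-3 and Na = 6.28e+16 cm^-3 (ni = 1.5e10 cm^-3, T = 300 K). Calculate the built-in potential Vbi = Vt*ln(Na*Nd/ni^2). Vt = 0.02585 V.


Step 1: Compute Na*Nd/ni^2 = 6.28e+16 * 1.50e+16 / (1.5e10)^2 = 4.1867e+12
Step 2: ln(4.1867e+12) = 29.0629
Step 3: Vbi = 0.02585 * 29.0629 = 0.751 V

0.751


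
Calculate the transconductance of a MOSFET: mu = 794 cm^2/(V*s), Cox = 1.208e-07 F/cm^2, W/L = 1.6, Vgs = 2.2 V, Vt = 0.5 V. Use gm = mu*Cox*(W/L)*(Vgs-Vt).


Step 1: Vov = Vgs - Vt = 2.2 - 0.5 = 1.7 V
Step 2: gm = mu * Cox * (W/L) * Vov
Step 3: gm = 794 * 1.208e-07 * 1.6 * 1.7 = 2.61e-04 S

2.61e-04


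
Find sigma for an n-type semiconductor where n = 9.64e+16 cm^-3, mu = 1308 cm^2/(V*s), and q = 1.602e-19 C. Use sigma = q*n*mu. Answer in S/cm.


Step 1: sigma = q * n * mu
Step 2: sigma = 1.602e-19 * 9.64e+16 * 1308
Step 3: sigma = 2.020e+01 S/cm

2.020e+01


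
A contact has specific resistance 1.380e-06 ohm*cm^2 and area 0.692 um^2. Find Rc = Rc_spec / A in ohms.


Step 1: Convert area to cm^2: 0.692 um^2 = 6.9200e-09 cm^2
Step 2: Rc = Rc_spec / A = 1.380e-06 / 6.9200e-09
Step 3: Rc = 1.99e+02 ohms

1.99e+02


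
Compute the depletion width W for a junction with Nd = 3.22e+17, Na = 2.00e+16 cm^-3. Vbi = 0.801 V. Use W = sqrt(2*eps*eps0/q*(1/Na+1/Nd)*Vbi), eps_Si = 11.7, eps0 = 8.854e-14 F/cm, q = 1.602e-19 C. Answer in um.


Step 1: 1/Na + 1/Nd = 1/2.00e+16 + 1/3.22e+17 = 5.31056e-17
Step 2: 2*eps*eps0/q = 2*11.7*8.854e-14/1.602e-19 = 1.293281e+07
Step 3: W^2 = 1.293281e+07 * 5.31056e-17 * 0.801 = 5.50131e-10
Step 4: W = sqrt(5.50131e-10) = 2.345e-05 cm = 0.2345 um

0.2345


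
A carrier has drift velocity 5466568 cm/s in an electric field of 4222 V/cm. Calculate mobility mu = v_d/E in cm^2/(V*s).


Step 1: mu = v_d / E
Step 2: mu = 5466568 / 4222
Step 3: mu = 1294.78 cm^2/(V*s)

1294.78


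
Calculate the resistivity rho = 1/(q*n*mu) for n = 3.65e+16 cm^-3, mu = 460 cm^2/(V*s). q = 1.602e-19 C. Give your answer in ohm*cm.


Step 1: sigma = q * n * mu = 1.602e-19 * 3.65e+16 * 460 = 2.68976e+00 S/cm
Step 2: rho = 1 / sigma = 1 / 2.68976e+00 = 0.3718 ohm*cm

0.3718


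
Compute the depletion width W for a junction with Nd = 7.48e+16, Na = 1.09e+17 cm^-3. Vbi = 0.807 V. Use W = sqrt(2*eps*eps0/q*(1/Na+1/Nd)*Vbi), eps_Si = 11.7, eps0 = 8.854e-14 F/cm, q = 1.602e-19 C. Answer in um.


Step 1: 1/Na + 1/Nd = 1/1.09e+17 + 1/7.48e+16 = 2.25433e-17
Step 2: 2*eps*eps0/q = 2*11.7*8.854e-14/1.602e-19 = 1.293281e+07
Step 3: W^2 = 1.293281e+07 * 2.25433e-17 * 0.807 = 2.35279e-10
Step 4: W = sqrt(2.35279e-10) = 1.534e-05 cm = 0.1534 um

0.1534


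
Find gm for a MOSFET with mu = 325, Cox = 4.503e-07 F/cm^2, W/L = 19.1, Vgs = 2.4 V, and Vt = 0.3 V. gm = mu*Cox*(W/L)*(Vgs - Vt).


Step 1: Vov = Vgs - Vt = 2.4 - 0.3 = 2.1 V
Step 2: gm = mu * Cox * (W/L) * Vov
Step 3: gm = 325 * 4.503e-07 * 19.1 * 2.1 = 5.87e-03 S

5.87e-03


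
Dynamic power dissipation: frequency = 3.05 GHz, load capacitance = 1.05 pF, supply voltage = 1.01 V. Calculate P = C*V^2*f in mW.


Step 1: V^2 = 1.01^2 = 1.0201 V^2
Step 2: P = C*V^2*f = 1.05e-12 F * 1.0201 * 3.05e9 Hz
Step 3: P = 3.26687025e-03 W
Step 4: P = 3.267 mW

3.267


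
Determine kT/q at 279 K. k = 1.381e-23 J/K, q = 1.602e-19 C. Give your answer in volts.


Step 1: kT = 1.381e-23 * 279 = 3.85299e-21 J
Step 2: Vt = kT/q = 3.85299e-21 / 1.602e-19
Step 3: Vt = 0.02405 V

0.02405


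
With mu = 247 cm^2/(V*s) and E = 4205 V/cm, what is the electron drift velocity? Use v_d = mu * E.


Step 1: v_d = mu * E
Step 2: v_d = 247 * 4205 = 1038635
Step 3: v_d = 1.04e+06 cm/s

1.04e+06


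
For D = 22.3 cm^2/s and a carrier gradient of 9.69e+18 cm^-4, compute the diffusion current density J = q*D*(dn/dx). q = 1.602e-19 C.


Step 1: J = q * D * (dn/dx)
Step 2: J = 1.602e-19 * 22.3 * 9.69e+18
Step 3: J = 3.46e+01 A/cm^2

3.46e+01


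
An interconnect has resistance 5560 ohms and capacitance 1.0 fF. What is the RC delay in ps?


Step 1: tau = R * C
Step 2: tau = 5560 * 1.0 fF = 5560 * 1.0e-15 F
Step 3: tau = 5.56e-12 s = 5.56 ps

5.56


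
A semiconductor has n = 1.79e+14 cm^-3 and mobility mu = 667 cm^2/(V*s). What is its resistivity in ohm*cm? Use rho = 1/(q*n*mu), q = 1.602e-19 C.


Step 1: sigma = q * n * mu = 1.602e-19 * 1.79e+14 * 667 = 1.91268e-02 S/cm
Step 2: rho = 1 / sigma = 1 / 1.91268e-02 = 52.28 ohm*cm

52.28


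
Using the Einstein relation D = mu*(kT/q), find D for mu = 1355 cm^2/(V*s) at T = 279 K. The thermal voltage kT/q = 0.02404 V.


Step 1: D = mu * (kT/q)
Step 2: D = 1355 * 0.02404
Step 3: D = 32.57 cm^2/s

32.57


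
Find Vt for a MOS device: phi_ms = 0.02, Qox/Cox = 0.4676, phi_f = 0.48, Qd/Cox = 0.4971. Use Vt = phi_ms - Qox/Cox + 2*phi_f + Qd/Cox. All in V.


Step 1: Vt = phi_ms - Qox/Cox + 2*phi_f + Qd/Cox
Step 2: Vt = 0.02 - 0.4676 + 2*0.48 + 0.4971
Step 3: Vt = 0.02 - 0.4676 + 0.96 + 0.4971
Step 4: Vt = 1.0095 V

1.0095


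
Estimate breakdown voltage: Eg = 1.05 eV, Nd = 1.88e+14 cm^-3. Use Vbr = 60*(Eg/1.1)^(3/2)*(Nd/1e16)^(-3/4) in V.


Step 1: Eg/1.1 = 1.05/1.1 = 0.954545
Step 2: (Eg/1.1)^1.5 = 0.954545^1.5 = 0.932598
Step 3: (Nd/1e16)^(-0.75) = (0.0188)^(-0.75) = 19.696162
Step 4: Vbr = 60 * 0.932598 * 19.696162 = 1102.1 V

1102.1


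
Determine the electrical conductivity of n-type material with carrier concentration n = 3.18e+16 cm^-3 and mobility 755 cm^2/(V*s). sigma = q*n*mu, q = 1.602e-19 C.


Step 1: sigma = q * n * mu
Step 2: sigma = 1.602e-19 * 3.18e+16 * 755
Step 3: sigma = 3.846e+00 S/cm

3.846e+00


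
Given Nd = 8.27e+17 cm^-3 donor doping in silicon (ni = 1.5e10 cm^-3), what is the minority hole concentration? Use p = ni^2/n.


Step 1: Since Nd >> ni, n ≈ Nd = 8.27e+17 cm^-3
Step 2: p = ni^2 / n = (1.5e10)^2 / 8.27e+17
Step 3: p = 2.25e20 / 8.27e+17 = 2.72e+02 cm^-3

2.72e+02


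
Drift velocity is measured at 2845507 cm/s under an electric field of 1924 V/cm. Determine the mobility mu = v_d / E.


Step 1: mu = v_d / E
Step 2: mu = 2845507 / 1924
Step 3: mu = 1478.95 cm^2/(V*s)

1478.95


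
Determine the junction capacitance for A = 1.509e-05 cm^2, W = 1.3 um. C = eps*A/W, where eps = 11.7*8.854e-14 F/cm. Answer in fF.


Step 1: eps_Si = 11.7 * 8.854e-14 = 1.035918e-12 F/cm
Step 2: W in cm = 1.3 * 1e-4 = 1.30e-04 cm
Step 3: C = 1.035918e-12 * 1.509e-05 / 1.30e-04 = 1.202462e-13 F
Step 4: C = 120.25 fF

120.25


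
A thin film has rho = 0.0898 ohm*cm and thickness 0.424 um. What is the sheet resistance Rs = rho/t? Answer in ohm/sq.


Step 1: Convert thickness to cm: t = 0.424 um = 4.2400e-05 cm
Step 2: Rs = rho / t = 0.0898 / 4.2400e-05
Step 3: Rs = 2117.9 ohm/sq

2117.9


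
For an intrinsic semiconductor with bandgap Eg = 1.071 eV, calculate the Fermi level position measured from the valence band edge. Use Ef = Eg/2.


Step 1: For an intrinsic semiconductor, the Fermi level sits at midgap.
Step 2: Ef = Eg / 2 = 1.071 / 2 = 0.5355 eV

0.5355


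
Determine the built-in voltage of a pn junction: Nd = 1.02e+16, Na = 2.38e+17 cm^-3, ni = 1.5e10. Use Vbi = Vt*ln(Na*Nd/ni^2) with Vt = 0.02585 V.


Step 1: Compute Na*Nd/ni^2 = 2.38e+17 * 1.02e+16 / (1.5e10)^2 = 1.0789e+13
Step 2: ln(1.0789e+13) = 30.0095
Step 3: Vbi = 0.02585 * 30.0095 = 0.776 V

0.776


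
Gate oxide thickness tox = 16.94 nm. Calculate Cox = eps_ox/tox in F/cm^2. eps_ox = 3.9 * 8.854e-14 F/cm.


Step 1: eps_ox = 3.9 * 8.854e-14 = 3.45306e-13 F/cm
Step 2: tox in cm = 16.94 nm * 1e-7 = 1.6940e-06 cm
Step 3: Cox = 3.45306e-13 / 1.6940e-06 = 2.04e-07 F/cm^2

2.04e-07


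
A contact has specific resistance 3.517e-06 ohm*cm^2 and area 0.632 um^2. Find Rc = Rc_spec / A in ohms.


Step 1: Convert area to cm^2: 0.632 um^2 = 6.3200e-09 cm^2
Step 2: Rc = Rc_spec / A = 3.517e-06 / 6.3200e-09
Step 3: Rc = 5.56e+02 ohms

5.56e+02
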